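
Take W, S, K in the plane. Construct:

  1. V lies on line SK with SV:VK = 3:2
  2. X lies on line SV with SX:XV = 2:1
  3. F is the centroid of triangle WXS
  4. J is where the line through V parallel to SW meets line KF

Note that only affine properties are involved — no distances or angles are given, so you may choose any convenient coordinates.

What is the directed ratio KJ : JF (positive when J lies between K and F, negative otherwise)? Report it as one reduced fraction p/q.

KJ:JF = 6/7

Choose coordinates W = (0, 0), S = (1, 0), K = (0, 1).
1. V lies on line SK with SV:VK = 3:2 ⇒ V = (2/5, 3/5)
2. X lies on line SV with SX:XV = 2:1 ⇒ X = (3/5, 2/5)
3. F is the centroid of triangle WXS ⇒ F = (8/15, 2/15)
4. J is where the line through V parallel to SW meets line KF ⇒ J = (16/65, 3/5)
J = K + t·(F−K) with t = 6/13, so KJ:JF = t:(1−t) = 6/13:7/13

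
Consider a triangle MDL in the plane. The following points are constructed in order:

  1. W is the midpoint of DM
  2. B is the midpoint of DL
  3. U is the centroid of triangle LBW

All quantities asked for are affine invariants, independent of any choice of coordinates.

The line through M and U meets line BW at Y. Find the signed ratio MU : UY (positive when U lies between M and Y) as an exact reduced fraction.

Work in coordinates with M = (0, 0), D = (1, 0), L = (0, 1).
1. W is the midpoint of DM ⇒ W = (1/2, 0)
2. B is the midpoint of DL ⇒ B = (1/2, 1/2)
3. U is the centroid of triangle LBW ⇒ U = (1/3, 1/2)
line MU meets BW at Y = (1/2, 3/4)
U = M + t·(Y−M) with t = 2/3, so MU:UY = 2/3:1/3

MU:UY = 2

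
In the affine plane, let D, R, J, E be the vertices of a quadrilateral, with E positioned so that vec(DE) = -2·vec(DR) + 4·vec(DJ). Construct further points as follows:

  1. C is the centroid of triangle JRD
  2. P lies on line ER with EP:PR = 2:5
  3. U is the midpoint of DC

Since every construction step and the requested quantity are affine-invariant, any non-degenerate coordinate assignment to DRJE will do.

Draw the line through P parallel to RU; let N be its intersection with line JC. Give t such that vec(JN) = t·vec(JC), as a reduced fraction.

Set D = (0, 0), R = (1, 0), J = (0, 1), E = (-2, 4); any affine frame gives the same invariant.
1. C is the centroid of triangle JRD ⇒ C = (1/3, 1/3)
2. P lies on line ER with EP:PR = 2:5 ⇒ P = (-8/7, 20/7)
3. U is the midpoint of DC ⇒ U = (1/6, 1/6)
through P parallel to RU: direction (-5/6, 1/6); meets JC at N = (-19/21, 59/21)
N = J + t·(C−J) with t = -19/7

t = -19/7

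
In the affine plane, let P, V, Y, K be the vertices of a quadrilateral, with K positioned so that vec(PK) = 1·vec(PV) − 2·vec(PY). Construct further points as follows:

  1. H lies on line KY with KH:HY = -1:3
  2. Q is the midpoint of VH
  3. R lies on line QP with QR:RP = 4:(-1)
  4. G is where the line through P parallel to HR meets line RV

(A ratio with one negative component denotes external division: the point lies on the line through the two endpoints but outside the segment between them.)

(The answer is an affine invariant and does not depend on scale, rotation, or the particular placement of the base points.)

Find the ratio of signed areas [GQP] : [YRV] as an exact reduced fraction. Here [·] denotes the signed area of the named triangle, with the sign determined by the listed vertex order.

[GQP]:[YRV] = -21/80

Set P = (0, 0), V = (1, 0), Y = (0, 1), K = (1, -2); any affine frame gives the same invariant.
1. H lies on line KY with KH:HY = -1:3 ⇒ H = (3/2, -7/2)
2. Q is the midpoint of VH ⇒ Q = (5/4, -7/4)
3. R lies on line QP with QR:RP = 4:(-1) ⇒ R = (-5/12, 7/12)
4. G is where the line through P parallel to HR meets line RV ⇒ G = (-23/96, 49/96)
2·[GQP] = -7/32, 2·[YRV] = 5/6
[GQP]:[YRV] = -7/32:5/6 = -21/80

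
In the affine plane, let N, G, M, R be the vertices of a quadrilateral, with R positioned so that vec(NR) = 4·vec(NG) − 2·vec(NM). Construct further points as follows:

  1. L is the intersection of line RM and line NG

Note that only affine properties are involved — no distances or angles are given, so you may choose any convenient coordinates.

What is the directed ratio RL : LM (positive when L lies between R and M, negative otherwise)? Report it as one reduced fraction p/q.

RL:LM = 2

Work in coordinates with N = (0, 0), G = (1, 0), M = (0, 1), R = (4, -2).
1. L is the intersection of line RM and line NG ⇒ L = (4/3, 0)
L = R + t·(M−R) with t = 2/3, so RL:LM = t:(1−t) = 2/3:1/3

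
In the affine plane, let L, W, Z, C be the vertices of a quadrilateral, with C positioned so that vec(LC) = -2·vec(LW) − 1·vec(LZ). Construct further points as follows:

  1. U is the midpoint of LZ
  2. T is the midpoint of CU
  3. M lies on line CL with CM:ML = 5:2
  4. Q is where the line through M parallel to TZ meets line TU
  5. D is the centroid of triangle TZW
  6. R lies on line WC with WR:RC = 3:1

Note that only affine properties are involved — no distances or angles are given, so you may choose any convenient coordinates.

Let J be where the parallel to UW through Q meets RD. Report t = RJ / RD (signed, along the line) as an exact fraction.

Set L = (0, 0), W = (1, 0), Z = (0, 1), C = (-2, -1); any affine frame gives the same invariant.
1. U is the midpoint of LZ ⇒ U = (0, 1/2)
2. T is the midpoint of CU ⇒ T = (-1, -1/4)
3. M lies on line CL with CM:ML = 5:2 ⇒ M = (-4/7, -2/7)
4. Q is where the line through M parallel to TZ meets line TU ⇒ Q = (1/7, 17/28)
5. D is the centroid of triangle TZW ⇒ D = (0, 1/4)
6. R lies on line WC with WR:RC = 3:1 ⇒ R = (-5/4, -3/4)
through Q parallel to UW: direction (1, -1/2); meets RD at J = (30/91, 187/364)
J = R + t·(D−R) with t = 115/91

t = 115/91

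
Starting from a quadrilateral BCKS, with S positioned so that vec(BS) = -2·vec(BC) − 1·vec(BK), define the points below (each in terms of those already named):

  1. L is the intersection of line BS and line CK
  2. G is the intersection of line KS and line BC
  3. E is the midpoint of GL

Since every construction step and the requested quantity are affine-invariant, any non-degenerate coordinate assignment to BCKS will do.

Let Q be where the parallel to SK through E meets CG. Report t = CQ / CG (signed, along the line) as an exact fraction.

t = 2/3

Work in coordinates with B = (0, 0), C = (1, 0), K = (0, 1), S = (-2, -1).
1. L is the intersection of line BS and line CK ⇒ L = (2/3, 1/3)
2. G is the intersection of line KS and line BC ⇒ G = (-1, 0)
3. E is the midpoint of GL ⇒ E = (-1/6, 1/6)
through E parallel to SK: direction (2, 2); meets CG at Q = (-1/3, 0)
Q = C + t·(G−C) with t = 2/3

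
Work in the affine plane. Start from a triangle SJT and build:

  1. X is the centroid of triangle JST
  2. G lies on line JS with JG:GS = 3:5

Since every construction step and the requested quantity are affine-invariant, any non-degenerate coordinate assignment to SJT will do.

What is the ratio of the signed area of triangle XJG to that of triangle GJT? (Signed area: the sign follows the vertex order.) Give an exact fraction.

Choose coordinates S = (0, 0), J = (1, 0), T = (0, 1).
1. X is the centroid of triangle JST ⇒ X = (1/3, 1/3)
2. G lies on line JS with JG:GS = 3:5 ⇒ G = (5/8, 0)
2·[XJG] = -1/8, 2·[GJT] = 3/8
[XJG]:[GJT] = -1/8:3/8 = -1/3

[XJG]:[GJT] = -1/3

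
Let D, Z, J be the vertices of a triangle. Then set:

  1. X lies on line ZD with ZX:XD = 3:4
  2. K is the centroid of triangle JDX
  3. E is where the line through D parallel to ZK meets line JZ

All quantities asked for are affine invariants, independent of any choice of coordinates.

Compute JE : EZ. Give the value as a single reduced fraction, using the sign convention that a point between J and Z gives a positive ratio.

Assign D = (0, 0), Z = (1, 0), J = (0, 1) — the answer is frame-independent, so this choice is without loss of generality.
1. X lies on line ZD with ZX:XD = 3:4 ⇒ X = (4/7, 0)
2. K is the centroid of triangle JDX ⇒ K = (4/21, 1/3)
3. E is where the line through D parallel to ZK meets line JZ ⇒ E = (17/10, -7/10)
E = J + t·(Z−J) with t = 17/10, so JE:EZ = t:(1−t) = 17/10:-7/10

JE:EZ = -17/7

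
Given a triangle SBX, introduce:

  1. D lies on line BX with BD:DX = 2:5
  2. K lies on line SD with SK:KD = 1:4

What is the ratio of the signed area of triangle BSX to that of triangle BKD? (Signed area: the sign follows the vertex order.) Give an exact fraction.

Set S = (0, 0), B = (1, 0), X = (0, 1); any affine frame gives the same invariant.
1. D lies on line BX with BD:DX = 2:5 ⇒ D = (5/7, 2/7)
2. K lies on line SD with SK:KD = 1:4 ⇒ K = (1/7, 2/35)
2·[BSX] = -1, 2·[BKD] = -8/35
[BSX]:[BKD] = -1:-8/35 = 35/8

[BSX]:[BKD] = 35/8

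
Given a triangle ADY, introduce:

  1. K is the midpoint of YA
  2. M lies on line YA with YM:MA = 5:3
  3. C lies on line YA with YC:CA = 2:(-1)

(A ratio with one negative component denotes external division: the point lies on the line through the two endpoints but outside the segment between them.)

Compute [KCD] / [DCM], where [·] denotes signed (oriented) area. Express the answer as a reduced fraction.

[KCD]:[DCM] = -12/11

Choose coordinates A = (0, 0), D = (1, 0), Y = (0, 1).
1. K is the midpoint of YA ⇒ K = (0, 1/2)
2. M lies on line YA with YM:MA = 5:3 ⇒ M = (0, 3/8)
3. C lies on line YA with YC:CA = 2:(-1) ⇒ C = (0, -1)
2·[KCD] = 3/2, 2·[DCM] = -11/8
[KCD]:[DCM] = 3/2:-11/8 = -12/11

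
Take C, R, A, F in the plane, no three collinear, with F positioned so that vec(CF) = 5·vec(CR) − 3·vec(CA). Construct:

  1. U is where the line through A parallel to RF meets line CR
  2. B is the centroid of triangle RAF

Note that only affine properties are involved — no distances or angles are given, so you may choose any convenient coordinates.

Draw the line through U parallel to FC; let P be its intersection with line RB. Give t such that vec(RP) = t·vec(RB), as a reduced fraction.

Work in coordinates with C = (0, 0), R = (1, 0), A = (0, 1), F = (5, -3).
1. U is where the line through A parallel to RF meets line CR ⇒ U = (4/3, 0)
2. B is the centroid of triangle RAF ⇒ B = (2, -2/3)
through U parallel to FC: direction (-5, 3); meets RB at P = (-2, 2)
P = R + t·(B−R) with t = -3

t = -3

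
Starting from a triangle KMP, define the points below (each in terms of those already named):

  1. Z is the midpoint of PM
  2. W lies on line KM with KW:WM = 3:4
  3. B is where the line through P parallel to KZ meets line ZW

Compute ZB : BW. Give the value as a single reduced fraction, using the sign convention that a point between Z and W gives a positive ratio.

ZB:BW = -7/10

Assign K = (0, 0), M = (1, 0), P = (0, 1) — the answer is frame-independent, so this choice is without loss of generality.
1. Z is the midpoint of PM ⇒ Z = (1/2, 1/2)
2. W lies on line KM with KW:WM = 3:4 ⇒ W = (3/7, 0)
3. B is where the line through P parallel to KZ meets line ZW ⇒ B = (2/3, 5/3)
B = Z + t·(W−Z) with t = -7/3, so ZB:BW = t:(1−t) = -7/3:10/3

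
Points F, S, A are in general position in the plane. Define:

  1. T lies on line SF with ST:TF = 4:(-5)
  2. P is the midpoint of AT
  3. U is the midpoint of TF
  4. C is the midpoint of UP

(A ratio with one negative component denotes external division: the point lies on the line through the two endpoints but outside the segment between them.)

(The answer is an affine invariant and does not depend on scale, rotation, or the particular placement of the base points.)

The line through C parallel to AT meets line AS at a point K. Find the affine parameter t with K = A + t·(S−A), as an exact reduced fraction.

Assign F = (0, 0), S = (1, 0), A = (0, 1) — the answer is frame-independent, so this choice is without loss of generality.
1. T lies on line SF with ST:TF = 4:(-5) ⇒ T = (5, 0)
2. P is the midpoint of AT ⇒ P = (5/2, 1/2)
3. U is the midpoint of TF ⇒ U = (5/2, 0)
4. C is the midpoint of UP ⇒ C = (5/2, 1/4)
through C parallel to AT: direction (5, -1); meets AS at K = (5/16, 11/16)
K = A + t·(S−A) with t = 5/16

t = 5/16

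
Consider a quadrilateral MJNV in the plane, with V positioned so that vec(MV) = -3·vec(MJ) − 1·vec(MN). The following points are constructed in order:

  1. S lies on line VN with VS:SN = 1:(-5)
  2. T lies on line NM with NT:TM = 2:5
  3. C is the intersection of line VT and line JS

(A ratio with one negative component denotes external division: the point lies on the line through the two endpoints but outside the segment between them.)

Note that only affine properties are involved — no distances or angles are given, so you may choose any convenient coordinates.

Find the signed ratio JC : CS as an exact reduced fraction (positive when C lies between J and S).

JC:CS = -18

Choose coordinates M = (0, 0), J = (1, 0), N = (0, 1), V = (-3, -1).
1. S lies on line VN with VS:SN = 1:(-5) ⇒ S = (-15/4, -3/2)
2. T lies on line NM with NT:TM = 2:5 ⇒ T = (0, 5/7)
3. C is the intersection of line VT and line JS ⇒ C = (-137/34, -27/17)
C = J + t·(S−J) with t = 18/17, so JC:CS = t:(1−t) = 18/17:-1/17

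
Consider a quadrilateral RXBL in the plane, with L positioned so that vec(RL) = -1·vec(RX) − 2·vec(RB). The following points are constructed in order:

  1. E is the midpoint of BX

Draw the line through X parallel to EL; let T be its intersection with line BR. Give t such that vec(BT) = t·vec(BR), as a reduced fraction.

t = 8/3

Work in coordinates with R = (0, 0), X = (1, 0), B = (0, 1), L = (-1, -2).
1. E is the midpoint of BX ⇒ E = (1/2, 1/2)
through X parallel to EL: direction (-3/2, -5/2); meets BR at T = (0, -5/3)
T = B + t·(R−B) with t = 8/3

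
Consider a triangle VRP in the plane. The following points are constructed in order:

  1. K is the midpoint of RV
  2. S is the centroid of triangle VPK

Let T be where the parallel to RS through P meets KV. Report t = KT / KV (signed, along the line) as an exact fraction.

Choose coordinates V = (0, 0), R = (1, 0), P = (0, 1).
1. K is the midpoint of RV ⇒ K = (1/2, 0)
2. S is the centroid of triangle VPK ⇒ S = (1/6, 1/3)
through P parallel to RS: direction (-5/6, 1/3); meets KV at T = (5/2, 0)
T = K + t·(V−K) with t = -4

t = -4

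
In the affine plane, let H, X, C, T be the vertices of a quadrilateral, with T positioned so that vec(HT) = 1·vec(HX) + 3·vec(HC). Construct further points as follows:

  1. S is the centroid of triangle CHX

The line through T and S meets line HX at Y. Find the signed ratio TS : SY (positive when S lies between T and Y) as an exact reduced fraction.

TS:SY = 8

Work in coordinates with H = (0, 0), X = (1, 0), C = (0, 1), T = (1, 3).
1. S is the centroid of triangle CHX ⇒ S = (1/3, 1/3)
line TS meets HX at Y = (1/4, 0)
S = T + t·(Y−T) with t = 8/9, so TS:SY = 8/9:1/9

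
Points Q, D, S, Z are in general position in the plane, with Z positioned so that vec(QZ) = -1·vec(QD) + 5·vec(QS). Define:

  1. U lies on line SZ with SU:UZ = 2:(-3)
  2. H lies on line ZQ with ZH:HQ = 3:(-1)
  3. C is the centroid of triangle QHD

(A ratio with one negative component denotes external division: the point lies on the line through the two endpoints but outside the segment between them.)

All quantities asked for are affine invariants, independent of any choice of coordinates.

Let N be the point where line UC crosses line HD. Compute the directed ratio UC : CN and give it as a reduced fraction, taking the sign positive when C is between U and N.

Set Q = (0, 0), D = (1, 0), S = (0, 1), Z = (-1, 5); any affine frame gives the same invariant.
1. U lies on line SZ with SU:UZ = 2:(-3) ⇒ U = (2, -7)
2. H lies on line ZQ with ZH:HQ = 3:(-1) ⇒ H = (1/2, -5/2)
3. C is the centroid of triangle QHD ⇒ C = (1/2, -5/6)
line UC meets HD at N = (28/41, -65/41)
C = U + t·(N−U) with t = 41/36, so UC:CN = 41/36:-5/36

UC:CN = -41/5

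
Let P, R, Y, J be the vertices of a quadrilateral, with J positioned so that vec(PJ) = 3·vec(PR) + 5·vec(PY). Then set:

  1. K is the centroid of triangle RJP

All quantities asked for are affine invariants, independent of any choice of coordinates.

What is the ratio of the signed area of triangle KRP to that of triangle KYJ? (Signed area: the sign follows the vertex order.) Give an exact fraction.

[KRP]:[KYJ] = 1/2

Work in coordinates with P = (0, 0), R = (1, 0), Y = (0, 1), J = (3, 5).
1. K is the centroid of triangle RJP ⇒ K = (4/3, 5/3)
2·[KRP] = -5/3, 2·[KYJ] = -10/3
[KRP]:[KYJ] = -5/3:-10/3 = 1/2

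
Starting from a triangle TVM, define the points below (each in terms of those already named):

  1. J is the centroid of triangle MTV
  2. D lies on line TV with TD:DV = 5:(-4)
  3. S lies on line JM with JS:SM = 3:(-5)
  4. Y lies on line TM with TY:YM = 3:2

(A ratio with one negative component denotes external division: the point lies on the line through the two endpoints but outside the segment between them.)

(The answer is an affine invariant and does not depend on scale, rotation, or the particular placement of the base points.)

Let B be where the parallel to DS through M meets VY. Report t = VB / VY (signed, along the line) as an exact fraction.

Assign T = (0, 0), V = (1, 0), M = (0, 1) — the answer is frame-independent, so this choice is without loss of generality.
1. J is the centroid of triangle MTV ⇒ J = (1/3, 1/3)
2. D lies on line TV with TD:DV = 5:(-4) ⇒ D = (5, 0)
3. S lies on line JM with JS:SM = 3:(-5) ⇒ S = (5/6, -2/3)
4. Y lies on line TM with TY:YM = 3:2 ⇒ Y = (0, 3/5)
through M parallel to DS: direction (-25/6, -2/3); meets VY at B = (-10/19, 87/95)
B = V + t·(Y−V) with t = 29/19

t = 29/19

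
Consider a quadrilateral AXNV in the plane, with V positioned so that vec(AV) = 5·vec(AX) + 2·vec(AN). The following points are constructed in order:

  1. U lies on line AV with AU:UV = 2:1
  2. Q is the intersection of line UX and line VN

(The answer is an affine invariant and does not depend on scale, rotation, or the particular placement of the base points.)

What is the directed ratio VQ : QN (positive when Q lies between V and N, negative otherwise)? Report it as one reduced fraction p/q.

VQ:QN = 2/11

Assign A = (0, 0), X = (1, 0), N = (0, 1), V = (5, 2) — the answer is frame-independent, so this choice is without loss of generality.
1. U lies on line AV with AU:UV = 2:1 ⇒ U = (10/3, 4/3)
2. Q is the intersection of line UX and line VN ⇒ Q = (55/13, 24/13)
Q = V + t·(N−V) with t = 2/13, so VQ:QN = t:(1−t) = 2/13:11/13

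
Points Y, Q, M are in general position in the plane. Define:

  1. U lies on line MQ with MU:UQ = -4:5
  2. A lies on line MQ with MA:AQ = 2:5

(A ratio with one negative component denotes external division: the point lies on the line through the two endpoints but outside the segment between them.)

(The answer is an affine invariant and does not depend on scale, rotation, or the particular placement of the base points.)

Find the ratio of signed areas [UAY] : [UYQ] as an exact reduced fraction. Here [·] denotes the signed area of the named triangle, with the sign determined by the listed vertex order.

Assign Y = (0, 0), Q = (1, 0), M = (0, 1) — the answer is frame-independent, so this choice is without loss of generality.
1. U lies on line MQ with MU:UQ = -4:5 ⇒ U = (-4, 5)
2. A lies on line MQ with MA:AQ = 2:5 ⇒ A = (2/7, 5/7)
2·[UAY] = -30/7, 2·[UYQ] = 5
[UAY]:[UYQ] = -30/7:5 = -6/7

[UAY]:[UYQ] = -6/7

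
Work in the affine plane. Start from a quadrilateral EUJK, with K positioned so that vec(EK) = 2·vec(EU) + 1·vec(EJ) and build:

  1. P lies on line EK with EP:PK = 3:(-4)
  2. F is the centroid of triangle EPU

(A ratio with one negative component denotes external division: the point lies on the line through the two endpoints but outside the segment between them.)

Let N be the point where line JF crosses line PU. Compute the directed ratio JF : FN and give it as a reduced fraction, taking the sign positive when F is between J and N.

Choose coordinates E = (0, 0), U = (1, 0), J = (0, 1), K = (2, 1).
1. P lies on line EK with EP:PK = 3:(-4) ⇒ P = (-6, -3)
2. F is the centroid of triangle EPU ⇒ F = (-5/3, -1)
line JF meets PU at N = (-50/27, -11/9)
F = J + t·(N−J) with t = 9/10, so JF:FN = 9/10:1/10

JF:FN = 9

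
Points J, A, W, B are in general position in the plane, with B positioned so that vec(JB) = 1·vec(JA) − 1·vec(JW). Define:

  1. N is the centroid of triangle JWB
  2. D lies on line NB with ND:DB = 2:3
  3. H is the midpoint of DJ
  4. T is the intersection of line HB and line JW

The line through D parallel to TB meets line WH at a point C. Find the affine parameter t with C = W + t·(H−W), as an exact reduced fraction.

t = 5/6

Choose coordinates J = (0, 0), A = (1, 0), W = (0, 1), B = (1, -1).
1. N is the centroid of triangle JWB ⇒ N = (1/3, 0)
2. D lies on line NB with ND:DB = 2:3 ⇒ D = (3/5, -2/5)
3. H is the midpoint of DJ ⇒ H = (3/10, -1/5)
4. T is the intersection of line HB and line JW ⇒ T = (0, 1/7)
through D parallel to TB: direction (1, -8/7); meets WH at C = (1/4, 0)
C = W + t·(H−W) with t = 5/6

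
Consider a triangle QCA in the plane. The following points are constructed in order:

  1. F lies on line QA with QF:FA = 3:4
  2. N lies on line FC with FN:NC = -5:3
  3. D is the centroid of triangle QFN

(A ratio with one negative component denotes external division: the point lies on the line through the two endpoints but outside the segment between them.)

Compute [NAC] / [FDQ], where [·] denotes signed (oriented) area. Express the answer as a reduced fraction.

[NAC]:[FDQ] = -12/5

Assign Q = (0, 0), C = (1, 0), A = (0, 1) — the answer is frame-independent, so this choice is without loss of generality.
1. F lies on line QA with QF:FA = 3:4 ⇒ F = (0, 3/7)
2. N lies on line FC with FN:NC = -5:3 ⇒ N = (5/2, -9/14)
3. D is the centroid of triangle QFN ⇒ D = (5/6, -1/14)
2·[NAC] = 6/7, 2·[FDQ] = -5/14
[NAC]:[FDQ] = 6/7:-5/14 = -12/5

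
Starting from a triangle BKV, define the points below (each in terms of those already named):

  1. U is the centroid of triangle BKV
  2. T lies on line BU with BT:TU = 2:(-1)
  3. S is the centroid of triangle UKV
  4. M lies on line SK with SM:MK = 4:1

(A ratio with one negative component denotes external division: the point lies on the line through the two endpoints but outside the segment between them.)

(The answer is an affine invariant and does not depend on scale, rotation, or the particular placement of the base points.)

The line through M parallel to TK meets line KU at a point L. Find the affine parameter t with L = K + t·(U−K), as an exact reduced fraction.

Set B = (0, 0), K = (1, 0), V = (0, 1); any affine frame gives the same invariant.
1. U is the centroid of triangle BKV ⇒ U = (1/3, 1/3)
2. T lies on line BU with BT:TU = 2:(-1) ⇒ T = (2/3, 2/3)
3. S is the centroid of triangle UKV ⇒ S = (4/9, 4/9)
4. M lies on line SK with SM:MK = 4:1 ⇒ M = (8/9, 4/45)
through M parallel to TK: direction (1/3, -2/3); meets KU at L = (41/45, 2/45)
L = K + t·(U−K) with t = 2/15

t = 2/15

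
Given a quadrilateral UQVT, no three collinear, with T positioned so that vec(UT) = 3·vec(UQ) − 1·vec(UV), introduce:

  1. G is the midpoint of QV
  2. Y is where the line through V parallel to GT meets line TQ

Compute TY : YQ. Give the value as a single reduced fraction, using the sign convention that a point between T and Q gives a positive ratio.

TY:YQ = -1/2

Choose coordinates U = (0, 0), Q = (1, 0), V = (0, 1), T = (3, -1).
1. G is the midpoint of QV ⇒ G = (1/2, 1/2)
2. Y is where the line through V parallel to GT meets line TQ ⇒ Y = (5, -2)
Y = T + t·(Q−T) with t = -1, so TY:YQ = t:(1−t) = -1:2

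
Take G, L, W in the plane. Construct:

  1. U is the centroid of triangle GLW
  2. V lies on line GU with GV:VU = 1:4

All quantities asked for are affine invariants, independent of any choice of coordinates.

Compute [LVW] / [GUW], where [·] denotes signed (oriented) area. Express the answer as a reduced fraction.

[LVW]:[GUW] = -13/5

Choose coordinates G = (0, 0), L = (1, 0), W = (0, 1).
1. U is the centroid of triangle GLW ⇒ U = (1/3, 1/3)
2. V lies on line GU with GV:VU = 1:4 ⇒ V = (1/15, 1/15)
2·[LVW] = -13/15, 2·[GUW] = 1/3
[LVW]:[GUW] = -13/15:1/3 = -13/5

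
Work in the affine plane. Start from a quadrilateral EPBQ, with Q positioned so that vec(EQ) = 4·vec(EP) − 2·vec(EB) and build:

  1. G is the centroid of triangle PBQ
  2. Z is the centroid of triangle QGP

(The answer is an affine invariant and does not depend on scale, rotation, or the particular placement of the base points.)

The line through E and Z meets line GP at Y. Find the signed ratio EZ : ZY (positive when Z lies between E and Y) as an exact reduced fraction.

EZ:ZY = 2

Choose coordinates E = (0, 0), P = (1, 0), B = (0, 1), Q = (4, -2).
1. G is the centroid of triangle PBQ ⇒ G = (5/3, -1/3)
2. Z is the centroid of triangle QGP ⇒ Z = (20/9, -7/9)
line EZ meets GP at Y = (10/3, -7/6)
Z = E + t·(Y−E) with t = 2/3, so EZ:ZY = 2/3:1/3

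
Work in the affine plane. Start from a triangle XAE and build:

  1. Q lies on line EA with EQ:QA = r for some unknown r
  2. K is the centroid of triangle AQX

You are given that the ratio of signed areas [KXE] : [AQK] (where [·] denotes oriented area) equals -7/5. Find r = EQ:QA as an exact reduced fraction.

r = 1/5

Set X = (0, 0), A = (1, 0), E = (0, 1); any affine frame gives the same invariant.
1. With EQ:QA = r, write λ = r/(r+1) so Q = E + λ·(A−E); Q is affine-linear in λ
2. K is the centroid of triangle AQX ⇒ K is an affine combination of earlier points and hence also affine-linear in λ
Every point depending on Q is an affine combination of Q and λ-independent points, so each such coordinate is linear in λ; the λ² term in each signed area is a multiple of (A−E)×(A−E) = 0, so 2·[KXE] and 2·[AQK] are each linear in λ. Evaluating at λ=0 and λ=1:
  2·[KXE] = -1/3·λ − 1/3,   2·[AQK] = -1/3·λ + 1/3
So [KXE]:[AQK] = (-1/3·λ − 1/3) / (-1/3·λ + 1/3). Setting this equal to -7/5:
  -1/3·λ − 1/3 = -7/5·(-1/3·λ + 1/3)  ⇒  λ = 1/6
Then r = λ/(1−λ) = (1/6)/(5/6) = 1/5. Check: with r = 1/5, Q = (1/6, 5/6) and [KXE]:[AQK] = -7/5 as required.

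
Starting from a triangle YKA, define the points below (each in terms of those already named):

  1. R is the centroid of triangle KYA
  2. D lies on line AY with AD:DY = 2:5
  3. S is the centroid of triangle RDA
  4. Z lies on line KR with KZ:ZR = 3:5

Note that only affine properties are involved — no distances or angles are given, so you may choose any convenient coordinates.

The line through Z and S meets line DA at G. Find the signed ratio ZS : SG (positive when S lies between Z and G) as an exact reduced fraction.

ZS:SG = 23/4

Set Y = (0, 0), K = (1, 0), A = (0, 1); any affine frame gives the same invariant.
1. R is the centroid of triangle KYA ⇒ R = (1/3, 1/3)
2. D lies on line AY with AD:DY = 2:5 ⇒ D = (0, 5/7)
3. S is the centroid of triangle RDA ⇒ S = (1/9, 43/63)
4. Z lies on line KR with KZ:ZR = 3:5 ⇒ Z = (3/4, 1/8)
line ZS meets DA at G = (0, 251/322)
S = Z + t·(G−Z) with t = 23/27, so ZS:SG = 23/27:4/27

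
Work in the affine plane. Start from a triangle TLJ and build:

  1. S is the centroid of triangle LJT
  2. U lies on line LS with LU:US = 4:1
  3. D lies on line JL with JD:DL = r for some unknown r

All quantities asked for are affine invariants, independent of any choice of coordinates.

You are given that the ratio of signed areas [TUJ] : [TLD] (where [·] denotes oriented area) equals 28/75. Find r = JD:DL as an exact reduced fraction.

r = -1/5

Assign T = (0, 0), L = (1, 0), J = (0, 1) — the answer is frame-independent, so this choice is without loss of generality.
1. S is the centroid of triangle LJT ⇒ S = (1/3, 1/3)
2. U lies on line LS with LU:US = 4:1 ⇒ U = (7/15, 4/15)
3. With JD:DL = r, write λ = r/(r+1) so D = J + λ·(L−J); D is affine-linear in λ
Every point depending on D is an affine combination of D and λ-independent points, so each such coordinate is linear in λ; the λ² term in each signed area is a multiple of (L−J)×(L−J) = 0, so 2·[TUJ] and 2·[TLD] are each linear in λ. Evaluating at λ=0 and λ=1:
  2·[TUJ] = 7/15,   2·[TLD] = −λ + 1
So [TUJ]:[TLD] = (7/15) / (−λ + 1). Setting this equal to 28/75:
  7/15 = 28/75·(−λ + 1)  ⇒  λ = -1/4
Then r = λ/(1−λ) = (-1/4)/(5/4) = -1/5. Check: with r = -1/5, D = (-1/4, 5/4) and [TUJ]:[TLD] = 28/75 as required.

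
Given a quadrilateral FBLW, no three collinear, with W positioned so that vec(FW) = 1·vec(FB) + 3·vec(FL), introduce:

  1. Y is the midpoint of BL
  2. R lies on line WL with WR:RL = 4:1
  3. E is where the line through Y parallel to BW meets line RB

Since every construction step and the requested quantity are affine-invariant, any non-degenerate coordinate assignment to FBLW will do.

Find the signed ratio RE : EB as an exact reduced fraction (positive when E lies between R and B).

Assign F = (0, 0), B = (1, 0), L = (0, 1), W = (1, 3) — the answer is frame-independent, so this choice is without loss of generality.
1. Y is the midpoint of BL ⇒ Y = (1/2, 1/2)
2. R lies on line WL with WR:RL = 4:1 ⇒ R = (1/5, 7/5)
3. E is where the line through Y parallel to BW meets line RB ⇒ E = (1/2, 7/8)
E = R + t·(B−R) with t = 3/8, so RE:EB = t:(1−t) = 3/8:5/8

RE:EB = 3/5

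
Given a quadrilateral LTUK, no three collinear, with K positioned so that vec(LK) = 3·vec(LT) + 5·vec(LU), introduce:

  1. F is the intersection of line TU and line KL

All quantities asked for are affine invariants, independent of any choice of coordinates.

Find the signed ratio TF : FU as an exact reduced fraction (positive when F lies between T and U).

Work in coordinates with L = (0, 0), T = (1, 0), U = (0, 1), K = (3, 5).
1. F is the intersection of line TU and line KL ⇒ F = (3/8, 5/8)
F = T + t·(U−T) with t = 5/8, so TF:FU = t:(1−t) = 5/8:3/8

TF:FU = 5/3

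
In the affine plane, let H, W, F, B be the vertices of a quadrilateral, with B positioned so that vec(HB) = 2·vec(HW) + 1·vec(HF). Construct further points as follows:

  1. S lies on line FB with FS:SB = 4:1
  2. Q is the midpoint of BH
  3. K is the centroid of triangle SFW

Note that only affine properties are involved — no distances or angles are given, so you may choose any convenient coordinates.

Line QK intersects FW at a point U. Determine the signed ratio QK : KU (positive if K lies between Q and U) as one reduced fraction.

QK:KU = -1/16

Work in coordinates with H = (0, 0), W = (1, 0), F = (0, 1), B = (2, 1).
1. S lies on line FB with FS:SB = 4:1 ⇒ S = (8/5, 1)
2. Q is the midpoint of BH ⇒ Q = (1, 1/2)
3. K is the centroid of triangle SFW ⇒ K = (13/15, 2/3)
line QK meets FW at U = (3, -2)
K = Q + t·(U−Q) with t = -1/15, so QK:KU = -1/15:16/15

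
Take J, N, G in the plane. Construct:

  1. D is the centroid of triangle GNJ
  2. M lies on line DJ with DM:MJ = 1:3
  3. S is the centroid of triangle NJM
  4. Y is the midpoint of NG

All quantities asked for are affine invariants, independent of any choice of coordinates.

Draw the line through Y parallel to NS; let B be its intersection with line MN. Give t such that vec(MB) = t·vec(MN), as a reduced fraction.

Set J = (0, 0), N = (1, 0), G = (0, 1); any affine frame gives the same invariant.
1. D is the centroid of triangle GNJ ⇒ D = (1/3, 1/3)
2. M lies on line DJ with DM:MJ = 1:3 ⇒ M = (1/4, 1/4)
3. S is the centroid of triangle NJM ⇒ S = (5/12, 1/12)
4. Y is the midpoint of NG ⇒ Y = (1/2, 1/2)
through Y parallel to NS: direction (-7/12, 1/12); meets MN at B = (-5/4, 3/4)
B = M + t·(N−M) with t = -2

t = -2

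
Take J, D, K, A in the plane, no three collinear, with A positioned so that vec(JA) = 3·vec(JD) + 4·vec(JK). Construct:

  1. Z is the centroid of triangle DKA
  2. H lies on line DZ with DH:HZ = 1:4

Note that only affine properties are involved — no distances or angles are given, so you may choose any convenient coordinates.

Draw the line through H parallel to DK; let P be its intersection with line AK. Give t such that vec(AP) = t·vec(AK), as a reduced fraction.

t = 14/15

Choose coordinates J = (0, 0), D = (1, 0), K = (0, 1), A = (3, 4).
1. Z is the centroid of triangle DKA ⇒ Z = (4/3, 5/3)
2. H lies on line DZ with DH:HZ = 1:4 ⇒ H = (16/15, 1/3)
through H parallel to DK: direction (-1, 1); meets AK at P = (1/5, 6/5)
P = A + t·(K−A) with t = 14/15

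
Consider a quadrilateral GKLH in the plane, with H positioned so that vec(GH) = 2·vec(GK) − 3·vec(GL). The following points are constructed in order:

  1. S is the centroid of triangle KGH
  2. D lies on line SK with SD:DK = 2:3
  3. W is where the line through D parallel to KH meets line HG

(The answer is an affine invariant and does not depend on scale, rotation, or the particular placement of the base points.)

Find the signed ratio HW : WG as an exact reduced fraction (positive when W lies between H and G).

Assign G = (0, 0), K = (1, 0), L = (0, 1), H = (2, -3) — the answer is frame-independent, so this choice is without loss of generality.
1. S is the centroid of triangle KGH ⇒ S = (1, -1)
2. D lies on line SK with SD:DK = 2:3 ⇒ D = (1, -3/5)
3. W is where the line through D parallel to KH meets line HG ⇒ W = (8/5, -12/5)
W = H + t·(G−H) with t = 1/5, so HW:WG = t:(1−t) = 1/5:4/5

HW:WG = 1/4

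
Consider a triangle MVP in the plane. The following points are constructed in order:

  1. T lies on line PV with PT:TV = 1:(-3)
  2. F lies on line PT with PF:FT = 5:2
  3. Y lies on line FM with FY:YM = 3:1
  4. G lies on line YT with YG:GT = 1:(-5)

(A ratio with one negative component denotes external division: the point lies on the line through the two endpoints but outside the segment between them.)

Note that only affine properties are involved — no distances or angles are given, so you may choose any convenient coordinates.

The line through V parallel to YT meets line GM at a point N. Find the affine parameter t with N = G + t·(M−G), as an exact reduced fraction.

t = -63/2

Set M = (0, 0), V = (1, 0), P = (0, 1); any affine frame gives the same invariant.
1. T lies on line PV with PT:TV = 1:(-3) ⇒ T = (-1/2, 3/2)
2. F lies on line PT with PF:FT = 5:2 ⇒ F = (-5/14, 19/14)
3. Y lies on line FM with FY:YM = 3:1 ⇒ Y = (-5/56, 19/56)
4. G lies on line YT with YG:GT = 1:(-5) ⇒ G = (3/224, 11/224)
through V parallel to YT: direction (-23/56, 65/56); meets GM at N = (195/448, 715/448)
N = G + t·(M−G) with t = -63/2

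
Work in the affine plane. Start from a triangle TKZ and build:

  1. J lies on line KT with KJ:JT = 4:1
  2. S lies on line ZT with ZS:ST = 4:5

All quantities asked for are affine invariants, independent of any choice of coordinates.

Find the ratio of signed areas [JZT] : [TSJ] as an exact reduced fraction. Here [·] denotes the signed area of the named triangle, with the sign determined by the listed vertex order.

Assign T = (0, 0), K = (1, 0), Z = (0, 1) — the answer is frame-independent, so this choice is without loss of generality.
1. J lies on line KT with KJ:JT = 4:1 ⇒ J = (1/5, 0)
2. S lies on line ZT with ZS:ST = 4:5 ⇒ S = (0, 5/9)
2·[JZT] = 1/5, 2·[TSJ] = -1/9
[JZT]:[TSJ] = 1/5:-1/9 = -9/5

[JZT]:[TSJ] = -9/5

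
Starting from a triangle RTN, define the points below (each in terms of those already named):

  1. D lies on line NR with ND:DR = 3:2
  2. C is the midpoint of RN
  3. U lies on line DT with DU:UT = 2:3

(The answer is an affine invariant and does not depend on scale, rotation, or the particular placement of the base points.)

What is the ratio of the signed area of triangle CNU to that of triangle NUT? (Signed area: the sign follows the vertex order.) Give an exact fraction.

[CNU]:[NUT] = -5/9

Choose coordinates R = (0, 0), T = (1, 0), N = (0, 1).
1. D lies on line NR with ND:DR = 3:2 ⇒ D = (0, 2/5)
2. C is the midpoint of RN ⇒ C = (0, 1/2)
3. U lies on line DT with DU:UT = 2:3 ⇒ U = (2/5, 6/25)
2·[CNU] = -1/5, 2·[NUT] = 9/25
[CNU]:[NUT] = -1/5:9/25 = -5/9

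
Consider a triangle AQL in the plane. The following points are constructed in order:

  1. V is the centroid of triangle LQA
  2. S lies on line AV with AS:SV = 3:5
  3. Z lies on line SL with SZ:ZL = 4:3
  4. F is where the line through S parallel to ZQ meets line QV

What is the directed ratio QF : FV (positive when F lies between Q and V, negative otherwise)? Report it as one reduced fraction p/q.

QF:FV = -72/55

Assign A = (0, 0), Q = (1, 0), L = (0, 1) — the answer is frame-independent, so this choice is without loss of generality.
1. V is the centroid of triangle LQA ⇒ V = (1/3, 1/3)
2. S lies on line AV with AS:SV = 3:5 ⇒ S = (1/8, 1/8)
3. Z lies on line SL with SZ:ZL = 4:3 ⇒ Z = (3/56, 5/8)
4. F is where the line through S parallel to ZQ meets line QV ⇒ F = (-31/17, 24/17)
F = Q + t·(V−Q) with t = 72/17, so QF:FV = t:(1−t) = 72/17:-55/17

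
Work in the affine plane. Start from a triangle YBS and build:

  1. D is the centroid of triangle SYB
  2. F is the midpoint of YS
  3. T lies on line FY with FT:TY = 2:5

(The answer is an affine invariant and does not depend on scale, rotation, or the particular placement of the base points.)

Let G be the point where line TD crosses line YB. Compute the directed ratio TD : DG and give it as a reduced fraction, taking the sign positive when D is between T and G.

TD:DG = 1/14

Choose coordinates Y = (0, 0), B = (1, 0), S = (0, 1).
1. D is the centroid of triangle SYB ⇒ D = (1/3, 1/3)
2. F is the midpoint of YS ⇒ F = (0, 1/2)
3. T lies on line FY with FT:TY = 2:5 ⇒ T = (0, 5/14)
line TD meets YB at G = (5, 0)
D = T + t·(G−T) with t = 1/15, so TD:DG = 1/15:14/15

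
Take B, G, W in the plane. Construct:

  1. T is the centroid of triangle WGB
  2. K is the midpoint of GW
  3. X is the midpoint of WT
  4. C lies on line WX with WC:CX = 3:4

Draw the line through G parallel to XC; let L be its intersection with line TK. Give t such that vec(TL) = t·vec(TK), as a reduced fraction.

Choose coordinates B = (0, 0), G = (1, 0), W = (0, 1).
1. T is the centroid of triangle WGB ⇒ T = (1/3, 1/3)
2. K is the midpoint of GW ⇒ K = (1/2, 1/2)
3. X is the midpoint of WT ⇒ X = (1/6, 2/3)
4. C lies on line WX with WC:CX = 3:4 ⇒ C = (1/14, 6/7)
through G parallel to XC: direction (-2/21, 4/21); meets TK at L = (2/3, 2/3)
L = T + t·(K−T) with t = 2

t = 2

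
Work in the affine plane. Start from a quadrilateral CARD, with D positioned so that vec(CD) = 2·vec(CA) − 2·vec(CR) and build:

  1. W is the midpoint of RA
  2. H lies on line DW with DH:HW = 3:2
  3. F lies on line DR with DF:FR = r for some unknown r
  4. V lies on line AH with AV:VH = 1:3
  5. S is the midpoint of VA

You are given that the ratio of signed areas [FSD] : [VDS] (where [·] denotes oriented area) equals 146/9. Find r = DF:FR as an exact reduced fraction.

r = -2/5

Assign C = (0, 0), A = (1, 0), R = (0, 1), D = (2, -2) — the answer is frame-independent, so this choice is without loss of generality.
1. W is the midpoint of RA ⇒ W = (1/2, 1/2)
2. H lies on line DW with DH:HW = 3:2 ⇒ H = (11/10, -1/2)
3. With DF:FR = r, write λ = r/(r+1) so F = D + λ·(R−D); F is affine-linear in λ
4. V lies on line AH with AV:VH = 1:3 ⇒ V = (41/40, -1/8)
5. S is the midpoint of VA ⇒ S = (81/80, -1/16)
Every point depending on F is an affine combination of F and λ-independent points, so each such coordinate is linear in λ; the λ² term in each signed area is a multiple of (R−D)×(R−D) = 0, so 2·[FSD] and 2·[VDS] are each linear in λ. Evaluating at λ=0 and λ=1:
  2·[FSD] = -73/80·λ,   2·[VDS] = 3/80
So [FSD]:[VDS] = (-73/80·λ) / (3/80). Setting this equal to 146/9:
  -73/80·λ = 146/9·(3/80)  ⇒  λ = -2/3
Then r = λ/(1−λ) = (-2/3)/(5/3) = -2/5. Check: with r = -2/5, F = (10/3, -4) and [FSD]:[VDS] = 146/9 as required.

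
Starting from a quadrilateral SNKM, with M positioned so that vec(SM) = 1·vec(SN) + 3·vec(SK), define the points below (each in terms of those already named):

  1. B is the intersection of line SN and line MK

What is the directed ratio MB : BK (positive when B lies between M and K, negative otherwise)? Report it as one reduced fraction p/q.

Work in coordinates with S = (0, 0), N = (1, 0), K = (0, 1), M = (1, 3).
1. B is the intersection of line SN and line MK ⇒ B = (-1/2, 0)
B = M + t·(K−M) with t = 3/2, so MB:BK = t:(1−t) = 3/2:-1/2

MB:BK = -3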